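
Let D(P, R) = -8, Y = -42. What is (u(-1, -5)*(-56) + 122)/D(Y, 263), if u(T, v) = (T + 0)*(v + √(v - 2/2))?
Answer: 79/4 - 7*I*√6 ≈ 19.75 - 17.146*I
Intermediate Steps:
u(T, v) = T*(v + √(-1 + v)) (u(T, v) = T*(v + √(v - 2*½)) = T*(v + √(v - 1)) = T*(v + √(-1 + v)))
(u(-1, -5)*(-56) + 122)/D(Y, 263) = (-(-5 + √(-1 - 5))*(-56) + 122)/(-8) = (-(-5 + √(-6))*(-56) + 122)*(-⅛) = (-(-5 + I*√6)*(-56) + 122)*(-⅛) = ((5 - I*√6)*(-56) + 122)*(-⅛) = ((-280 + 56*I*√6) + 122)*(-⅛) = (-158 + 56*I*√6)*(-⅛) = 79/4 - 7*I*√6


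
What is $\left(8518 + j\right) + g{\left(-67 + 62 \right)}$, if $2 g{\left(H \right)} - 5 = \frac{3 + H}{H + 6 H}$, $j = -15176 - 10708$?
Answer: $- \frac{1215443}{70} \approx -17363.0$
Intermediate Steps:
$j = -25884$ ($j = -15176 - 10708 = -25884$)
$g{\left(H \right)} = \frac{5}{2} + \frac{3 + H}{14 H}$ ($g{\left(H \right)} = \frac{5}{2} + \frac{\left(3 + H\right) \frac{1}{H + 6 H}}{2} = \frac{5}{2} + \frac{\left(3 + H\right) \frac{1}{7 H}}{2} = \frac{5}{2} + \frac{\frac{1}{7} \frac{1}{H} \left(3 + H\right)}{2} = \frac{5}{2} + \frac{3 + H}{14 H}$)
$\left(8518 + j\right) + g{\left(-67 + 62 \right)} = \left(8518 - 25884\right) + \frac{3 \left(1 + 12 \left(-67 + 62\right)\right)}{14 \left(-67 + 62\right)} = -17366 + \frac{3 \left(1 + 12 \left(-5\right)\right)}{14 \left(-5\right)} = -17366 + \frac{3}{14} \left(- \frac{1}{5}\right) \left(1 - 60\right) = -17366 + \frac{3}{14} \left(- \frac{1}{5}\right) \left(-59\right) = -17366 + \frac{177}{70} = - \frac{1215443}{70}$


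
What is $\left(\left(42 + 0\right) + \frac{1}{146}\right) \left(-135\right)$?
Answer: $- \frac{827955}{146} \approx -5670.9$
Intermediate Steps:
$\left(\left(42 + 0\right) + \frac{1}{146}\right) \left(-135\right) = \left(42 + \frac{1}{146}\right) \left(-135\right) = \frac{6133}{146} \left(-135\right) = - \frac{827955}{146}$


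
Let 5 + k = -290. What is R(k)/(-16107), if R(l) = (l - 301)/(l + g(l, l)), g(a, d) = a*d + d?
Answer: 596/1392208545 ≈ 4.2810e-7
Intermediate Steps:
k = -295 (k = -5 - 290 = -295)
g(a, d) = d + a*d
R(l) = (-301 + l)/(l + l*(1 + l)) (R(l) = (l - 301)/(l + l*(1 + l)) = (-301 + l)/(l + l*(1 + l)))
R(k)/(-16107) = ((-301 - 295)/((-295)*(2 - 295)))/(-16107) = -1/295*(-596)/(-293)*(-1/16107) = -1/295*(-1/293)*(-596)*(-1/16107) = -596/86435*(-1/16107) = 596/1392208545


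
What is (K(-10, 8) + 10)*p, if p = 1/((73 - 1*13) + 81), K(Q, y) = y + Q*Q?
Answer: 118/141 ≈ 0.83688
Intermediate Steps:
K(Q, y) = y + Q**2
p = 1/141 (p = 1/((73 - 13) + 81) = 1/(60 + 81) = 1/141 ≈ 0.0070922)
(K(-10, 8) + 10)*p = ((8 + (-10)**2) + 10)*(1/141) = ((8 + 100) + 10)*(1/141) = (108 + 10)*(1/141) = 118*(1/141) = 118/141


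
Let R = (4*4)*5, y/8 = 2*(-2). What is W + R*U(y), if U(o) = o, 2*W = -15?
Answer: -5135/2 ≈ -2567.5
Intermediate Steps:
W = -15/2 (W = (1/2)*(-15) = -15/2 ≈ -7.5000)
y = -32 (y = 8*(2*(-2)) = 8*(-4) = -32)
R = 80 (R = 16*5 = 80)
W + R*U(y) = -15/2 + 80*(-32) = -15/2 - 2560 = -5135/2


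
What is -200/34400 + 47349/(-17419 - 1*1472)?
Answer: -906991/361028 ≈ -2.5122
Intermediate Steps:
-200/34400 + 47349/(-17419 - 1*1472) = -200*1/34400 + 47349/(-17419 - 1472) = -1/172 + 47349/(-18891) = -1/172 + 47349*(-1/18891) = -1/172 - 5261/2099 = -906991/361028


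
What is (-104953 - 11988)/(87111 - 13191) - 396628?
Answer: -2665350791/6720 ≈ -3.9663e+5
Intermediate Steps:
(-104953 - 11988)/(87111 - 13191) - 396628 = -116941/73920 - 396628 = -116941*1/73920 - 396628 = -10631/6720 - 396628 = -2665350791/6720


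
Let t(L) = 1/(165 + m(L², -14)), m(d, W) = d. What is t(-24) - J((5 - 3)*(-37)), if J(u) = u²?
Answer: -4057715/741 ≈ -5476.0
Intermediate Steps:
t(L) = 1/(165 + L²)
t(-24) - J((5 - 3)*(-37)) = 1/(165 + (-24)²) - ((5 - 3)*(-37))² = 1/(165 + 576) - (2*(-37))² = 1/741 - 1*(-74)² = 1/741 - 1*5476 = 1/741 - 5476 = -4057715/741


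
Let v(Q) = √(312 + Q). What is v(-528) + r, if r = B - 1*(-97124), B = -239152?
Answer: -142028 + 6*I*√6 ≈ -1.4203e+5 + 14.697*I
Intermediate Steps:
r = -142028 (r = -239152 - 1*(-97124) = -239152 + 97124 = -142028)
v(-528) + r = √(312 - 528) - 142028 = √(-216) - 142028 = 6*I*√6 - 142028 = -142028 + 6*I*√6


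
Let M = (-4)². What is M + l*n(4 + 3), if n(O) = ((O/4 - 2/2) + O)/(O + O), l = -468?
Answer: -3403/14 ≈ -243.07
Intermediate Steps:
n(O) = (-1 + 5*O/4)/(2*O) (n(O) = ((O*(¼) - 2*½) + O)/((2*O)) = ((O/4 - 1) + O)*(1/(2*O)) = ((-1 + O/4) + O)*(1/(2*O)) = (-1 + 5*O/4)*(1/(2*O)) = (-1 + 5*O/4)/(2*O))
M = 16
M + l*n(4 + 3) = 16 - 117*(-4 + 5*(4 + 3))/(2*(4 + 3)) = 16 - 117*(-4 + 5*7)/(2*7) = 16 - 117*(-4 + 35)/(2*7) = 16 - 117*31/(2*7) = 16 - 468*31/56 = 16 - 3627/14 = -3403/14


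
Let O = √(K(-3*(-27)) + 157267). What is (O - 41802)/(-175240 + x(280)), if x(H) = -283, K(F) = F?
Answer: 41802/175523 - 2*√39337/175523 ≈ 0.23590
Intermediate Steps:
O = 2*√39337 (O = √(-3*(-27) + 157267) = √(81 + 157267) = √157348 = 2*√39337 ≈ 396.67)
(O - 41802)/(-175240 + x(280)) = (2*√39337 - 41802)/(-175240 - 283) = (-41802 + 2*√39337)/(-175523) = (-41802 + 2*√39337)*(-1/175523) = 41802/175523 - 2*√39337/175523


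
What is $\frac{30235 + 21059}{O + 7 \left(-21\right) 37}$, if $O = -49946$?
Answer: $- \frac{51294}{55385} \approx -0.92614$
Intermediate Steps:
$\frac{30235 + 21059}{O + 7 \left(-21\right) 37} = \frac{30235 + 21059}{-49946 + 7 \left(-21\right) 37} = \frac{51294}{-49946 - 5439} = \frac{51294}{-55385} = 51294 \left(- \frac{1}{55385}\right) = - \frac{51294}{55385}$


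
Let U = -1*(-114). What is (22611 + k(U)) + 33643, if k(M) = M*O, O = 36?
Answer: 60358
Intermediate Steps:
U = 114
k(M) = 36*M (k(M) = M*36 = 36*M)
(22611 + k(U)) + 33643 = (22611 + 36*114) + 33643 = (22611 + 4104) + 33643 = 26715 + 33643 = 60358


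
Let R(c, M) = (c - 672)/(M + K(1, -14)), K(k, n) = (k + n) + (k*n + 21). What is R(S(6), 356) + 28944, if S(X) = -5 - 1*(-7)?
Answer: 1012973/35 ≈ 28942.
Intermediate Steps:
S(X) = 2 (S(X) = -5 + 7 = 2)
K(k, n) = 21 + k + n + k*n (K(k, n) = (k + n) + (21 + k*n) = 21 + k + n + k*n)
R(c, M) = (-672 + c)/(-6 + M) (R(c, M) = (c - 672)/(M + (21 + 1 - 14 + 1*(-14))) = (-672 + c)/(M + (21 + 1 - 14 - 14)) = (-672 + c)/(M - 6) = (-672 + c)/(-6 + M))
R(S(6), 356) + 28944 = (-672 + 2)/(-6 + 356) + 28944 = -670/350 + 28944 = (1/350)*(-670) + 28944 = -67/35 + 28944 = 1012973/35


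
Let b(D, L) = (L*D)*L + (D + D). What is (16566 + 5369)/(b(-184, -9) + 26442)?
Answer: 4387/2234 ≈ 1.9637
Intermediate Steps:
b(D, L) = 2*D + D*L² (b(D, L) = (D*L)*L + 2*D = D*L² + 2*D = 2*D + D*L²)
(16566 + 5369)/(b(-184, -9) + 26442) = (16566 + 5369)/(-184*(2 + (-9)²) + 26442) = 21935/(-184*(2 + 81) + 26442) = 21935/(-184*83 + 26442) = 21935/(-15272 + 26442) = 21935/11170 = 21935*(1/11170) = 4387/2234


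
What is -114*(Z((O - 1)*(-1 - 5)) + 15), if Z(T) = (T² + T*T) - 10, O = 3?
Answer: -33402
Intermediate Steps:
Z(T) = -10 + 2*T² (Z(T) = (T² + T²) - 10 = 2*T² - 10 = -10 + 2*T²)
-114*(Z((O - 1)*(-1 - 5)) + 15) = -114*((-10 + 2*((3 - 1)*(-1 - 5))²) + 15) = -114*((-10 + 2*(2*(-6))²) + 15) = -114*((-10 + 2*(-12)²) + 15) = -114*((-10 + 2*144) + 15) = -114*((-10 + 288) + 15) = -114*(278 + 15) = -114*293 = -33402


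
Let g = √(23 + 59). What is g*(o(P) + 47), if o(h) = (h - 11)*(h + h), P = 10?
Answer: 27*√82 ≈ 244.50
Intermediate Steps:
o(h) = 2*h*(-11 + h) (o(h) = (-11 + h)*(2*h) = 2*h*(-11 + h))
g = √82 ≈ 9.0554
g*(o(P) + 47) = √82*(2*10*(-11 + 10) + 47) = √82*(2*10*(-1) + 47) = √82*(-20 + 47) = √82*27 = 27*√82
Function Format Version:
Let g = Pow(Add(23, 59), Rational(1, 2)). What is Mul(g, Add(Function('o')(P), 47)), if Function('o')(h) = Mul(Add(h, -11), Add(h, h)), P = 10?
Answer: Mul(27, Pow(82, Rational(1, 2))) ≈ 244.50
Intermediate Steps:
Function('o')(h) = Mul(2, h, Add(-11, h)) (Function('o')(h) = Mul(Add(-11, h), Mul(2, h)) = Mul(2, h, Add(-11, h)))
g = Pow(82, Rational(1, 2)) ≈ 9.0554
Mul(g, Add(Function('o')(P), 47)) = Mul(Pow(82, Rational(1, 2)), Add(Mul(2, 10, Add(-11, 10)), 47)) = Mul(Pow(82, Rational(1, 2)), Add(Mul(2, 10, -1), 47)) = Mul(Pow(82, Rational(1, 2)), Add(-20, 47)) = Mul(Pow(82, Rational(1, 2)), 27) = Mul(27, Pow(82, Rational(1, 2)))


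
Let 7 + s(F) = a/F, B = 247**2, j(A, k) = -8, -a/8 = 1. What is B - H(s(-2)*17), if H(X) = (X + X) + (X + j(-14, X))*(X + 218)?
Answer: 70964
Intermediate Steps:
a = -8 (a = -8*1 = -8)
B = 61009
s(F) = -7 - 8/F
H(X) = 2*X + (-8 + X)*(218 + X) (H(X) = (X + X) + (X - 8)*(X + 218) = 2*X + (-8 + X)*(218 + X))
B - H(s(-2)*17) = 61009 - (-1744 + ((-7 - 8/(-2))*17)**2 + 212*((-7 - 8/(-2))*17)) = 61009 - (-1744 + ((-7 - 8*(-1/2))*17)**2 + 212*((-7 - 8*(-1/2))*17)) = 61009 - (-1744 + ((-7 + 4)*17)**2 + 212*((-7 + 4)*17)) = 61009 - (-1744 + (-3*17)**2 + 212*(-3*17)) = 61009 - (-1744 + (-51)**2 + 212*(-51)) = 61009 - (-1744 + 2601 - 10812) = 61009 - 1*(-9955) = 61009 + 9955 = 70964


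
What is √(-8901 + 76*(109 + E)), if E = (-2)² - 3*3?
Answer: I*√997 ≈ 31.575*I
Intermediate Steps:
E = -5 (E = 4 - 9 = -5)
√(-8901 + 76*(109 + E)) = √(-8901 + 76*(109 - 5)) = √(-8901 + 76*104) = √(-8901 + 7904) = √(-997) = I*√997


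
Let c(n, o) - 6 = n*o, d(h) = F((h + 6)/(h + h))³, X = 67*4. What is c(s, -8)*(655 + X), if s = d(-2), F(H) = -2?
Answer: 64610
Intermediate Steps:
X = 268
d(h) = -8 (d(h) = (-2)³ = -8)
s = -8
c(n, o) = 6 + n*o
c(s, -8)*(655 + X) = (6 - 8*(-8))*(655 + 268) = (6 + 64)*923 = 70*923 = 64610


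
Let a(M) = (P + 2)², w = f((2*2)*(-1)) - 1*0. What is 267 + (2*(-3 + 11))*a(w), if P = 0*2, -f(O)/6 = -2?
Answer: 331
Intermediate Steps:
f(O) = 12 (f(O) = -6*(-2) = 12)
w = 12 (w = 12 - 1*0 = 12 + 0 = 12)
P = 0
a(M) = 4 (a(M) = (0 + 2)² = 2² = 4)
267 + (2*(-3 + 11))*a(w) = 267 + (2*(-3 + 11))*4 = 267 + (2*8)*4 = 267 + 16*4 = 267 + 64 = 331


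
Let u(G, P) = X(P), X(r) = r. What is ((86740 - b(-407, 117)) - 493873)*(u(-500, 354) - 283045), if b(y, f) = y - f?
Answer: 114944704819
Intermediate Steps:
u(G, P) = P
((86740 - b(-407, 117)) - 493873)*(u(-500, 354) - 283045) = ((86740 - (-407 - 1*117)) - 493873)*(354 - 283045) = ((86740 - (-407 - 117)) - 493873)*(-282691) = ((86740 - 1*(-524)) - 493873)*(-282691) = ((86740 + 524) - 493873)*(-282691) = (87264 - 493873)*(-282691) = -406609*(-282691) = 114944704819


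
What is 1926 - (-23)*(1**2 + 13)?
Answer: 2248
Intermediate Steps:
1926 - (-23)*(1**2 + 13) = 1926 - (-23)*(1 + 13) = 1926 - (-23)*14 = 1926 - 1*(-322) = 1926 + 322 = 2248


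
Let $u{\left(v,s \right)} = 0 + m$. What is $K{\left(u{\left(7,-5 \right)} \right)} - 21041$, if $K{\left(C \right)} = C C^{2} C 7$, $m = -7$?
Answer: $-4234$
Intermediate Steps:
$u{\left(v,s \right)} = -7$ ($u{\left(v,s \right)} = 0 - 7 = -7$)
$K{\left(C \right)} = 7 C^{4}$ ($K{\left(C \right)} = C^{3} C 7 = C^{4} \cdot 7 = 7 C^{4}$)
$K{\left(u{\left(7,-5 \right)} \right)} - 21041 = 7 \left(-7\right)^{4} - 21041 = 7 \cdot 2401 - 21041 = 16807 - 21041 = -4234$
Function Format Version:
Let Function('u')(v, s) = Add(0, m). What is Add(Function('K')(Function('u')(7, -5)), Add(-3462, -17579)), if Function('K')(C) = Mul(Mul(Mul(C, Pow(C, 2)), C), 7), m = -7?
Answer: -4234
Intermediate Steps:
Function('u')(v, s) = -7 (Function('u')(v, s) = Add(0, -7) = -7)
Function('K')(C) = Mul(7, Pow(C, 4)) (Function('K')(C) = Mul(Mul(Pow(C, 3), C), 7) = Mul(Pow(C, 4), 7) = Mul(7, Pow(C, 4)))
Add(Function('K')(Function('u')(7, -5)), Add(-3462, -17579)) = Add(Mul(7, Pow(-7, 4)), Add(-3462, -17579)) = Add(Mul(7, 2401), -21041) = Add(16807, -21041) = -4234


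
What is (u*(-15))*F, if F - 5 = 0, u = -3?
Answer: 225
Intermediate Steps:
F = 5 (F = 5 + 0 = 5)
(u*(-15))*F = -3*(-15)*5 = 45*5 = 225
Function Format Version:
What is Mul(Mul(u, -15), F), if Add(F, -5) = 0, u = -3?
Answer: 225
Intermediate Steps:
F = 5 (F = Add(5, 0) = 5)
Mul(Mul(u, -15), F) = Mul(Mul(-3, -15), 5) = Mul(45, 5) = 225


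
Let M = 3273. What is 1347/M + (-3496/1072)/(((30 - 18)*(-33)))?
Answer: 24302503/57892824 ≈ 0.41978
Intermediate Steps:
1347/M + (-3496/1072)/(((30 - 18)*(-33))) = 1347/3273 + (-3496/1072)/(((30 - 18)*(-33))) = 1347*(1/3273) + (-3496*1/1072)/((12*(-33))) = 449/1091 - 437/134/(-396) = 449/1091 - 437/134*(-1/396) = 449/1091 + 437/53064 = 24302503/57892824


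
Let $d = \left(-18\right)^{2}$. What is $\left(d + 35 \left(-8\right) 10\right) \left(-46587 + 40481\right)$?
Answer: $15118456$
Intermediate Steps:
$d = 324$
$\left(d + 35 \left(-8\right) 10\right) \left(-46587 + 40481\right) = \left(324 + 35 \left(-8\right) 10\right) \left(-46587 + 40481\right) = \left(324 - 2800\right) \left(-6106\right) = \left(-2476\right) \left(-6106\right) = 15118456$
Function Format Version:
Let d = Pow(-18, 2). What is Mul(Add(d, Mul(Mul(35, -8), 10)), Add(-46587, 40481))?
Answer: 15118456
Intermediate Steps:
d = 324
Mul(Add(d, Mul(Mul(35, -8), 10)), Add(-46587, 40481)) = Mul(Add(324, Mul(Mul(35, -8), 10)), Add(-46587, 40481)) = Mul(Add(324, Mul(-280, 10)), -6106) = Mul(Add(324, -2800), -6106) = Mul(-2476, -6106) = 15118456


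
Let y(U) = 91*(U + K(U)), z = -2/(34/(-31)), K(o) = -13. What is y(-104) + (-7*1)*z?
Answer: -181216/17 ≈ -10660.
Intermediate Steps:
z = 31/17 (z = -2/(34*(-1/31)) = -2/(-34/31) = -2*(-31/34) = 31/17 ≈ 1.8235)
y(U) = -1183 + 91*U (y(U) = 91*(U - 13) = 91*(-13 + U) = -1183 + 91*U)
y(-104) + (-7*1)*z = (-1183 + 91*(-104)) - 7*1*(31/17) = (-1183 - 9464) - 7*31/17 = -10647 - 217/17 = -181216/17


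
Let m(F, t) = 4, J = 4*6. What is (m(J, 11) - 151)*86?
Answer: -12642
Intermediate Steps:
J = 24
(m(J, 11) - 151)*86 = (4 - 151)*86 = -147*86 = -12642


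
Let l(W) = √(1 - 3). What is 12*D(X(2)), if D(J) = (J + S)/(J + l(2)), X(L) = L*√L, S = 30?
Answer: (2 - I)*(24 + 180*√2)/5 ≈ 111.42 - 55.712*I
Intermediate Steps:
X(L) = L^(3/2)
l(W) = I*√2 (l(W) = √(-2) = I*√2)
D(J) = (30 + J)/(J + I*√2) (D(J) = (J + 30)/(J + I*√2) = (30 + J)/(J + I*√2))
12*D(X(2)) = 12*((30 + 2^(3/2))/(2^(3/2) + I*√2)) = 12*((30 + 2*√2)/(2*√2 + I*√2)) = 12*(30 + 2*√2)/(2*√2 + I*√2)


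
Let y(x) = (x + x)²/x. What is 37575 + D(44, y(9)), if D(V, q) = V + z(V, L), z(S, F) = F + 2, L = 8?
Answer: 37629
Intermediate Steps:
z(S, F) = 2 + F
y(x) = 4*x (y(x) = (2*x)²/x = (4*x²)/x = 4*x)
D(V, q) = 10 + V (D(V, q) = V + (2 + 8) = V + 10 = 10 + V)
37575 + D(44, y(9)) = 37575 + (10 + 44) = 37575 + 54 = 37629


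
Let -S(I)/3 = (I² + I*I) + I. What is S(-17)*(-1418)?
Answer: 2386494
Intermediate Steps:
S(I) = -6*I² - 3*I (S(I) = -3*((I² + I*I) + I) = -3*((I² + I²) + I) = -3*(2*I² + I) = -3*(I + 2*I²) = -6*I² - 3*I)
S(-17)*(-1418) = -3*(-17)*(1 + 2*(-17))*(-1418) = -3*(-17)*(1 - 34)*(-1418) = -3*(-17)*(-33)*(-1418) = -1683*(-1418) = 2386494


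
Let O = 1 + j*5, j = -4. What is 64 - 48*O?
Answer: 976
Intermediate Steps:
O = -19 (O = 1 - 4*5 = 1 - 20 = -19)
64 - 48*O = 64 - 48*(-19) = 64 + 912 = 976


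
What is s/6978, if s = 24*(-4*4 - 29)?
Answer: -180/1163 ≈ -0.15477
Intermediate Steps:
s = -1080 (s = 24*(-16 - 29) = 24*(-45) = -1080)
s/6978 = -1080/6978 = -1080*1/6978 = -180/1163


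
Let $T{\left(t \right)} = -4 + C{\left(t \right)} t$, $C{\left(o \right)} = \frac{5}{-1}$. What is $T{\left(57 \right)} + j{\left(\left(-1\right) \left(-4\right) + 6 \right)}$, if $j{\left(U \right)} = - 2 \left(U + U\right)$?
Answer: $-329$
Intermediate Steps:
$C{\left(o \right)} = -5$ ($C{\left(o \right)} = 5 \left(-1\right) = -5$)
$T{\left(t \right)} = -4 - 5 t$
$j{\left(U \right)} = - 4 U$ ($j{\left(U \right)} = - 2 \cdot 2 U = - 4 U$)
$T{\left(57 \right)} + j{\left(\left(-1\right) \left(-4\right) + 6 \right)} = \left(-4 - 285\right) - 4 \left(\left(-1\right) \left(-4\right) + 6\right) = \left(-4 - 285\right) - 4 \left(4 + 6\right) = -289 - 40 = -329$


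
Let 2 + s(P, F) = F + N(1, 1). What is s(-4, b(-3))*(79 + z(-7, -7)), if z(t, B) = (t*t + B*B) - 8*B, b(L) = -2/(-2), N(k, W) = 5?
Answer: 932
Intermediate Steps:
b(L) = 1 (b(L) = -2*(-½) = 1)
z(t, B) = B² + t² - 8*B (z(t, B) = (t² + B²) - 8*B = (B² + t²) - 8*B = B² + t² - 8*B)
s(P, F) = 3 + F (s(P, F) = -2 + (F + 5) = -2 + (5 + F) = 3 + F)
s(-4, b(-3))*(79 + z(-7, -7)) = (3 + 1)*(79 + ((-7)² + (-7)² - 8*(-7))) = 4*(79 + (49 + 49 + 56)) = 4*(79 + 154) = 4*233 = 932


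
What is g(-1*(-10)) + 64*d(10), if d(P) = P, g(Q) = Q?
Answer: 650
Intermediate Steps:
g(-1*(-10)) + 64*d(10) = -1*(-10) + 64*10 = 10 + 640 = 650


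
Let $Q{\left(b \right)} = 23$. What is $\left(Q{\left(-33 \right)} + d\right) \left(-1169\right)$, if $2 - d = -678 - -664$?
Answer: $-45591$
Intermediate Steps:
$d = 16$ ($d = 2 - \left(-678 - -664\right) = 2 - \left(-678 + 664\right) = 2 - -14 = 2 + 14 = 16$)
$\left(Q{\left(-33 \right)} + d\right) \left(-1169\right) = \left(23 + 16\right) \left(-1169\right) = 39 \left(-1169\right) = -45591$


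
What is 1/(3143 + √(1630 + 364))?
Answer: 3143/9876455 - √1994/9876455 ≈ 0.00031371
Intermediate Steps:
1/(3143 + √(1630 + 364)) = 1/(3143 + √1994)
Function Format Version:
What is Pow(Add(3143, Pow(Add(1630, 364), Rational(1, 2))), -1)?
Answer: Add(Rational(3143, 9876455), Mul(Rational(-1, 9876455), Pow(1994, Rational(1, 2)))) ≈ 0.00031371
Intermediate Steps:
Pow(Add(3143, Pow(Add(1630, 364), Rational(1, 2))), -1) = Pow(Add(3143, Pow(1994, Rational(1, 2))), -1)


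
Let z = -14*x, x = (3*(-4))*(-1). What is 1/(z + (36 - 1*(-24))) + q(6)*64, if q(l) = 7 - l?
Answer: 6911/108 ≈ 63.991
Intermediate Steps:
x = 12 (x = -12*(-1) = 12)
z = -168 (z = -14*12 = -168)
1/(z + (36 - 1*(-24))) + q(6)*64 = 1/(-168 + (36 - 1*(-24))) + (7 - 1*6)*64 = 1/(-168 + (36 + 24)) + (7 - 6)*64 = 1/(-168 + 60) + 1*64 = 1/(-108) + 64 = -1/108 + 64 = 6911/108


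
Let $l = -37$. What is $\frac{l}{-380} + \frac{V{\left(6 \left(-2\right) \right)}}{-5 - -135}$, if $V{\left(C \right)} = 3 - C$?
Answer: $\frac{1051}{4940} \approx 0.21275$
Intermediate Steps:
$\frac{l}{-380} + \frac{V{\left(6 \left(-2\right) \right)}}{-5 - -135} = - \frac{37}{-380} + \frac{3 - 6 \left(-2\right)}{-5 - -135} = \left(-37\right) \left(- \frac{1}{380}\right) + \frac{3 - -12}{-5 + 135} = \frac{37}{380} + \frac{3 + 12}{130} = \frac{37}{380} + 15 \cdot \frac{1}{130} = \frac{37}{380} + \frac{3}{26} = \frac{1051}{4940}$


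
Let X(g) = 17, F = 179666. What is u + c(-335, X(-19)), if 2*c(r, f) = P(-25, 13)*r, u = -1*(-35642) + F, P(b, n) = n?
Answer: 426261/2 ≈ 2.1313e+5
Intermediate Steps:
u = 215308 (u = -1*(-35642) + 179666 = 35642 + 179666 = 215308)
c(r, f) = 13*r/2 (c(r, f) = (13*r)/2 = 13*r/2)
u + c(-335, X(-19)) = 215308 + (13/2)*(-335) = 215308 - 4355/2 = 426261/2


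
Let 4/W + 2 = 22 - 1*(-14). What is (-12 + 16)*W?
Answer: 8/17 ≈ 0.47059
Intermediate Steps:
W = 2/17 (W = 4/(-2 + (22 - 1*(-14))) = 4/(-2 + (22 + 14)) = 4/(-2 + 36) = 4/34 = 4*(1/34) = 2/17 ≈ 0.11765)
(-12 + 16)*W = (-12 + 16)*(2/17) = 4*(2/17) = 8/17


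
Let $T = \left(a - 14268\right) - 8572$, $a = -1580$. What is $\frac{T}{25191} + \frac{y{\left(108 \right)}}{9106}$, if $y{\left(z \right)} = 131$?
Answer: $- \frac{73022833}{76463082} \approx -0.95501$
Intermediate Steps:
$T = -24420$ ($T = \left(-1580 - 14268\right) - 8572 = -15848 - 8572 = -24420$)
$\frac{T}{25191} + \frac{y{\left(108 \right)}}{9106} = - \frac{24420}{25191} + \frac{131}{9106} = \left(-24420\right) \frac{1}{25191} + 131 \cdot \frac{1}{9106} = - \frac{8140}{8397} + \frac{131}{9106} = - \frac{73022833}{76463082}$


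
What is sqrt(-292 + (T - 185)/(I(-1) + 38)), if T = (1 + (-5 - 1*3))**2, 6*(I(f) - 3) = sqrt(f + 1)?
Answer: 2*I*sqrt(124107)/41 ≈ 17.185*I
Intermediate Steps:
I(f) = 3 + sqrt(1 + f)/6 (I(f) = 3 + sqrt(f + 1)/6 = 3 + sqrt(1 + f)/6)
T = 49 (T = (1 + (-5 - 3))**2 = (1 - 8)**2 = (-7)**2 = 49)
sqrt(-292 + (T - 185)/(I(-1) + 38)) = sqrt(-292 + (49 - 185)/((3 + sqrt(1 - 1)/6) + 38)) = sqrt(-292 - 136/((3 + sqrt(0)/6) + 38)) = sqrt(-292 - 136/((3 + (1/6)*0) + 38)) = sqrt(-292 - 136/((3 + 0) + 38)) = sqrt(-292 - 136/(3 + 38)) = sqrt(-292 - 136/41) = sqrt(-12108/41) = 2*I*sqrt(124107)/41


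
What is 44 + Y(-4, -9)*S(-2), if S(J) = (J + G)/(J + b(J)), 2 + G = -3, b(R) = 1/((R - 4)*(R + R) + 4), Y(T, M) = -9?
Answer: 656/55 ≈ 11.927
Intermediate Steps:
b(R) = 1/(4 + 2*R*(-4 + R)) (b(R) = 1/((-4 + R)*(2*R) + 4) = 1/(2*R*(-4 + R) + 4) = 1/(4 + 2*R*(-4 + R)))
G = -5 (G = -2 - 3 = -5)
S(J) = (-5 + J)/(J + 1/(2*(2 + J² - 4*J))) (S(J) = (J - 5)/(J + 1/(2*(2 + J² - 4*J))) = (-5 + J)/(J + 1/(2*(2 + J² - 4*J))))
44 + Y(-4, -9)*S(-2) = 44 - 18*(-5 - 2)*(2 + (-2)² - 4*(-2))/(1 + 2*(-2)*(2 + (-2)² - 4*(-2))) = 44 - 18*(-7)*(2 + 4 + 8)/(1 + 2*(-2)*(2 + 4 + 8)) = 44 - 18*(-7)*14/(1 + 2*(-2)*14) = 44 - 18*(-7)*14/(1 - 56) = 44 - 18*(-7)*14/(-55) = 44 - 18*(-1)*(-7)*14/55 = 44 - 9*196/55 = 44 - 1764/55 = 656/55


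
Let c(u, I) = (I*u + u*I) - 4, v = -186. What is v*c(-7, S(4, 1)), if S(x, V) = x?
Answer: 11160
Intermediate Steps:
c(u, I) = -4 + 2*I*u (c(u, I) = (I*u + I*u) - 4 = 2*I*u - 4 = -4 + 2*I*u)
v*c(-7, S(4, 1)) = -186*(-4 + 2*4*(-7)) = -186*(-4 - 56) = -186*(-60) = 11160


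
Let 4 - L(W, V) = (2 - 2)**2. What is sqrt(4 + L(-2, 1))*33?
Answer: 66*sqrt(2) ≈ 93.338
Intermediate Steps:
L(W, V) = 4 (L(W, V) = 4 - (2 - 2)**2 = 4 - 1*0**2 = 4 - 1*0 = 4 + 0 = 4)
sqrt(4 + L(-2, 1))*33 = sqrt(4 + 4)*33 = sqrt(8)*33 = (2*sqrt(2))*33 = 66*sqrt(2)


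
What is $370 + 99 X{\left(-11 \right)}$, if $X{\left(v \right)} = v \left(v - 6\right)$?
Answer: $18883$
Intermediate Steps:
$X{\left(v \right)} = v \left(-6 + v\right)$
$370 + 99 X{\left(-11 \right)} = 370 + 99 \left(- 11 \left(-6 - 11\right)\right) = 370 + 99 \left(\left(-11\right) \left(-17\right)\right) = 370 + 99 \cdot 187 = 370 + 18513 = 18883$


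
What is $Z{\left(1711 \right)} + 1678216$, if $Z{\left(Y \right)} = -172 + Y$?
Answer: $1679755$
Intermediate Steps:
$Z{\left(1711 \right)} + 1678216 = \left(-172 + 1711\right) + 1678216 = 1539 + 1678216 = 1679755$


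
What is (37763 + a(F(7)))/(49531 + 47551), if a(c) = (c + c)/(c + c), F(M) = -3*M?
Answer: 18882/48541 ≈ 0.38899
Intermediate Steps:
a(c) = 1 (a(c) = (2*c)/((2*c)) = (2*c)*(1/(2*c)) = 1)
(37763 + a(F(7)))/(49531 + 47551) = (37763 + 1)/(49531 + 47551) = 37764/97082 = 37764*(1/97082) = 18882/48541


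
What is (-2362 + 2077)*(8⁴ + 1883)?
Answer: -1704015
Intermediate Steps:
(-2362 + 2077)*(8⁴ + 1883) = -285*(4096 + 1883) = -285*5979 = -1704015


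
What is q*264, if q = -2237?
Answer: -590568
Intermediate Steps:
q*264 = -2237*264 = -590568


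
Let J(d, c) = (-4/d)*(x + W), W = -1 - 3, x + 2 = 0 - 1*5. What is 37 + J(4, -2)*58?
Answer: 675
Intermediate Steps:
x = -7 (x = -2 + (0 - 1*5) = -2 + (0 - 5) = -2 - 5 = -7)
W = -4
J(d, c) = 44/d (J(d, c) = (-4/d)*(-7 - 4) = -4/d*(-11) = 44/d)
37 + J(4, -2)*58 = 37 + (44/4)*58 = 37 + (44*(¼))*58 = 37 + 11*58 = 37 + 638 = 675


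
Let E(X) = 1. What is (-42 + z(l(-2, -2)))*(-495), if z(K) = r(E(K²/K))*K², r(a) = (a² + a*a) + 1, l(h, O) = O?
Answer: 14850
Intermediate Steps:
r(a) = 1 + 2*a² (r(a) = (a² + a²) + 1 = 2*a² + 1 = 1 + 2*a²)
z(K) = 3*K² (z(K) = (1 + 2*1²)*K² = (1 + 2*1)*K² = (1 + 2)*K² = 3*K²)
(-42 + z(l(-2, -2)))*(-495) = (-42 + 3*(-2)²)*(-495) = (-42 + 3*4)*(-495) = (-42 + 12)*(-495) = -30*(-495) = 14850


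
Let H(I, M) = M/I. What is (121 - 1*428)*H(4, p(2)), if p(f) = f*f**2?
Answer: -614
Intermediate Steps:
p(f) = f**3
(121 - 1*428)*H(4, p(2)) = (121 - 1*428)*(2**3/4) = (121 - 428)*(8*(1/4)) = -307*2 = -614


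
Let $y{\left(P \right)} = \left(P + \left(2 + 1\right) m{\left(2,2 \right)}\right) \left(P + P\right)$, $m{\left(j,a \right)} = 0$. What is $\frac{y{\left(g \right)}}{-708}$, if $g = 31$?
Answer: $- \frac{961}{354} \approx -2.7147$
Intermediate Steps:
$y{\left(P \right)} = 2 P^{2}$ ($y{\left(P \right)} = \left(P + \left(2 + 1\right) 0\right) \left(P + P\right) = \left(P + 3 \cdot 0\right) 2 P = \left(P + 0\right) 2 P = P 2 P = 2 P^{2}$)
$\frac{y{\left(g \right)}}{-708} = \frac{2 \cdot 31^{2}}{-708} = 2 \cdot 961 \left(- \frac{1}{708}\right) = 1922 \left(- \frac{1}{708}\right) = - \frac{961}{354}$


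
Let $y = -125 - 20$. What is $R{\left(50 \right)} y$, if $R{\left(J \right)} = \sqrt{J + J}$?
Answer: $-1450$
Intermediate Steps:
$R{\left(J \right)} = \sqrt{2} \sqrt{J}$ ($R{\left(J \right)} = \sqrt{2 J} = \sqrt{2} \sqrt{J}$)
$y = -145$ ($y = -125 - 20 = -145$)
$R{\left(50 \right)} y = \sqrt{2} \sqrt{50} \left(-145\right) = \sqrt{2} \cdot 5 \sqrt{2} \left(-145\right) = 10 \left(-145\right) = -1450$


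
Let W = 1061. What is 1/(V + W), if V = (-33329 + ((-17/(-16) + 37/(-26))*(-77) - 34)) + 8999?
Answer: -208/4841249 ≈ -4.2964e-5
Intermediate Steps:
V = -5061937/208 (V = (-33329 + ((-17*(-1/16) + 37*(-1/26))*(-77) - 34)) + 8999 = (-33329 + ((17/16 - 37/26)*(-77) - 34)) + 8999 = (-33329 + (-75/208*(-77) - 34)) + 8999 = (-33329 + (5775/208 - 34)) + 8999 = (-33329 - 1297/208) + 8999 = -6933729/208 + 8999 = -5061937/208 ≈ -24336.)
1/(V + W) = 1/(-5061937/208 + 1061) = 1/(-4841249/208) = -208/4841249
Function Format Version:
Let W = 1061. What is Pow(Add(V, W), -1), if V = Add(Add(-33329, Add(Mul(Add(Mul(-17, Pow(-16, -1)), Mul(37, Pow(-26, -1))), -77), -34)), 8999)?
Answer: Rational(-208, 4841249) ≈ -4.2964e-5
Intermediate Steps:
V = Rational(-5061937, 208) (V = Add(Add(-33329, Add(Mul(Add(Mul(-17, Rational(-1, 16)), Mul(37, Rational(-1, 26))), -77), -34)), 8999) = Add(Add(-33329, Add(Mul(Add(Rational(17, 16), Rational(-37, 26)), -77), -34)), 8999) = Add(Add(-33329, Add(Mul(Rational(-75, 208), -77), -34)), 8999) = Add(Add(-33329, Add(Rational(5775, 208), -34)), 8999) = Add(Add(-33329, Rational(-1297, 208)), 8999) = Add(Rational(-6933729, 208), 8999) = Rational(-5061937, 208) ≈ -24336.)
Pow(Add(V, W), -1) = Pow(Add(Rational(-5061937, 208), 1061), -1) = Pow(Rational(-4841249, 208), -1) = Rational(-208, 4841249)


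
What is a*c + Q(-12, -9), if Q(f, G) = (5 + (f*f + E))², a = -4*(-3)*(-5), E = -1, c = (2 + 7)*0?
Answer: 21904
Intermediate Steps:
c = 0 (c = 9*0 = 0)
a = -60 (a = 12*(-5) = -60)
Q(f, G) = (4 + f²)² (Q(f, G) = (5 + (f*f - 1))² = (5 + (f² - 1))² = (5 + (-1 + f²))² = (4 + f²)²)
a*c + Q(-12, -9) = -60*0 + (4 + (-12)²)² = 0 + (4 + 144)² = 0 + 148² = 0 + 21904 = 21904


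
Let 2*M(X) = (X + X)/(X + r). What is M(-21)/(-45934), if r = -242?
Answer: -3/1725806 ≈ -1.7383e-6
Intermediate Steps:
M(X) = X/(-242 + X) (M(X) = ((X + X)/(X - 242))/2 = ((2*X)/(-242 + X))/2 = (2*X/(-242 + X))/2 = X/(-242 + X))
M(-21)/(-45934) = -21/(-242 - 21)/(-45934) = -21/(-263)*(-1/45934) = -21*(-1/263)*(-1/45934) = (21/263)*(-1/45934) = -3/1725806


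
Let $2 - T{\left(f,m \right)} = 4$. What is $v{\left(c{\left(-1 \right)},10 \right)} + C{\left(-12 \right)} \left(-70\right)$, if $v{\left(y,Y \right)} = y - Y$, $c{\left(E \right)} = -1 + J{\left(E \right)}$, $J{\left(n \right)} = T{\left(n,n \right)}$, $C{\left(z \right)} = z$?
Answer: $827$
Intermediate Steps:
$T{\left(f,m \right)} = -2$ ($T{\left(f,m \right)} = 2 - 4 = -2$)
$J{\left(n \right)} = -2$
$c{\left(E \right)} = -3$ ($c{\left(E \right)} = -1 - 2 = -3$)
$v{\left(c{\left(-1 \right)},10 \right)} + C{\left(-12 \right)} \left(-70\right) = \left(-3 - 10\right) - -840 = \left(-3 - 10\right) + 840 = -13 + 840 = 827$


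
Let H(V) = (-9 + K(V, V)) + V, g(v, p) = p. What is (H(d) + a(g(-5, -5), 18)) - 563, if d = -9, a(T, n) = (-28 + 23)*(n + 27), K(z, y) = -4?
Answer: -810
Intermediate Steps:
a(T, n) = -135 - 5*n (a(T, n) = -5*(27 + n) = -135 - 5*n)
H(V) = -13 + V (H(V) = (-9 - 4) + V = -13 + V)
(H(d) + a(g(-5, -5), 18)) - 563 = ((-13 - 9) + (-135 - 5*18)) - 563 = (-22 + (-135 - 90)) - 563 = (-22 - 225) - 563 = -247 - 563 = -810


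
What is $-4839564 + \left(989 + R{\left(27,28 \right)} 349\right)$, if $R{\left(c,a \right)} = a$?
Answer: $-4828803$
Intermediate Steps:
$-4839564 + \left(989 + R{\left(27,28 \right)} 349\right) = -4839564 + \left(989 + 28 \cdot 349\right) = -4839564 + \left(989 + 9772\right) = -4839564 + 10761 = -4828803$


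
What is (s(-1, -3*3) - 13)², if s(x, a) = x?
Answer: 196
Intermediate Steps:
(s(-1, -3*3) - 13)² = (-1 - 13)² = (-14)² = 196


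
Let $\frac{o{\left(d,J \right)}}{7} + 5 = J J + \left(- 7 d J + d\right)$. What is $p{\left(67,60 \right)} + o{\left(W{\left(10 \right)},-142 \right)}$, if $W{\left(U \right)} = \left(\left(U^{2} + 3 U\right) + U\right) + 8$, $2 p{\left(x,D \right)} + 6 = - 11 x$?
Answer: $\frac{2343123}{2} \approx 1.1716 \cdot 10^{6}$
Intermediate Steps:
$p{\left(x,D \right)} = -3 - \frac{11 x}{2}$ ($p{\left(x,D \right)} = -3 + \frac{\left(-11\right) x}{2} = -3 - \frac{11 x}{2}$)
$W{\left(U \right)} = 8 + U^{2} + 4 U$ ($W{\left(U \right)} = \left(U^{2} + 4 U\right) + 8 = 8 + U^{2} + 4 U$)
$o{\left(d,J \right)} = -35 + 7 d + 7 J^{2} - 49 J d$ ($o{\left(d,J \right)} = -35 + 7 \left(J J + \left(- 7 d J + d\right)\right) = -35 + 7 \left(J^{2} - \left(- d + 7 J d\right)\right) = -35 + 7 \left(d + J^{2} - 7 J d\right) = -35 + \left(7 d + 7 J^{2} - 49 J d\right) = -35 + 7 d + 7 J^{2} - 49 J d$)
$p{\left(67,60 \right)} + o{\left(W{\left(10 \right)},-142 \right)} = \left(-3 - \frac{737}{2}\right) + \left(-35 + 7 \left(8 + 10^{2} + 4 \cdot 10\right) + 7 \left(-142\right)^{2} - - 6958 \left(8 + 10^{2} + 4 \cdot 10\right)\right) = \left(-3 - \frac{737}{2}\right) + \left(-35 + 7 \left(8 + 100 + 40\right) + 7 \cdot 20164 - - 6958 \left(8 + 100 + 40\right)\right) = - \frac{743}{2} + \left(-35 + 7 \cdot 148 + 141148 - \left(-6958\right) 148\right) = - \frac{743}{2} + \left(-35 + 1036 + 141148 + 1029784\right) = - \frac{743}{2} + 1171933 = \frac{2343123}{2}$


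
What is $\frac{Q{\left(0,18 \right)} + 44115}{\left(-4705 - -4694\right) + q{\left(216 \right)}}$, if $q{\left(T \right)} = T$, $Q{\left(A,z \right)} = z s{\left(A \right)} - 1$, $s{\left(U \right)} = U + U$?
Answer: $\frac{44114}{205} \approx 215.19$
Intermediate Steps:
$s{\left(U \right)} = 2 U$
$Q{\left(A,z \right)} = -1 + 2 A z$ ($Q{\left(A,z \right)} = z 2 A - 1 = 2 A z - 1 = -1 + 2 A z$)
$\frac{Q{\left(0,18 \right)} + 44115}{\left(-4705 - -4694\right) + q{\left(216 \right)}} = \frac{\left(-1 + 2 \cdot 0 \cdot 18\right) + 44115}{\left(-4705 - -4694\right) + 216} = \frac{\left(-1 + 0\right) + 44115}{\left(-4705 + 4694\right) + 216} = \frac{-1 + 44115}{-11 + 216} = \frac{44114}{205}$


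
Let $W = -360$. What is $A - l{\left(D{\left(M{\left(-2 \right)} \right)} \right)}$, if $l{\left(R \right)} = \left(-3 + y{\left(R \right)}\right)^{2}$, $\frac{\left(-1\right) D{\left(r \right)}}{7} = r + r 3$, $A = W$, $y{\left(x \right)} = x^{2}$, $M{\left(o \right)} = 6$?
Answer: $-796425201$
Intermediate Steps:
$A = -360$
$D{\left(r \right)} = - 28 r$ ($D{\left(r \right)} = - 7 \left(r + r 3\right) = - 7 \left(r + 3 r\right) = - 7 \cdot 4 r = - 28 r$)
$l{\left(R \right)} = \left(-3 + R^{2}\right)^{2}$
$A - l{\left(D{\left(M{\left(-2 \right)} \right)} \right)} = -360 - \left(-3 + \left(\left(-28\right) 6\right)^{2}\right)^{2} = -360 - \left(-3 + \left(-168\right)^{2}\right)^{2} = -360 - \left(-3 + 28224\right)^{2} = -360 - 28221^{2} = -360 - 796424841 = -796425201$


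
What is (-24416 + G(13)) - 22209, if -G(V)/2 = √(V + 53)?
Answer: -46625 - 2*√66 ≈ -46641.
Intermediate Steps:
G(V) = -2*√(53 + V) (G(V) = -2*√(V + 53) = -2*√(53 + V))
(-24416 + G(13)) - 22209 = (-24416 - 2*√(53 + 13)) - 22209 = (-24416 - 2*√66) - 22209 = -46625 - 2*√66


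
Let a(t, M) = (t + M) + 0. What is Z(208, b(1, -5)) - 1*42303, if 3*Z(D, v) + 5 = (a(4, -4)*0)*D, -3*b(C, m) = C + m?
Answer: -126914/3 ≈ -42305.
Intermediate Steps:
b(C, m) = -C/3 - m/3 (b(C, m) = -(C + m)/3 = -C/3 - m/3)
a(t, M) = M + t (a(t, M) = (M + t) + 0 = M + t)
Z(D, v) = -5/3 (Z(D, v) = -5/3 + (((-4 + 4)*0)*D)/3 = -5/3 + ((0*0)*D)/3 = -5/3 + (0*D)/3 = -5/3 + (1/3)*0 = -5/3 + 0 = -5/3)
Z(208, b(1, -5)) - 1*42303 = -5/3 - 1*42303 = -5/3 - 42303 = -126914/3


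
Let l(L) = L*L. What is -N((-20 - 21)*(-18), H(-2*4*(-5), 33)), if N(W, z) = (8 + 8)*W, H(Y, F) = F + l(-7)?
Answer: -11808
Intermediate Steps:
l(L) = L**2
H(Y, F) = 49 + F (H(Y, F) = F + (-7)**2 = F + 49 = 49 + F)
N(W, z) = 16*W
-N((-20 - 21)*(-18), H(-2*4*(-5), 33)) = -16*(-20 - 21)*(-18) = -16*(-41*(-18)) = -16*738 = -1*11808 = -11808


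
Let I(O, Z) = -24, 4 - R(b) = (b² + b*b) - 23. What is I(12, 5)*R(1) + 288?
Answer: -312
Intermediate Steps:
R(b) = 27 - 2*b² (R(b) = 4 - ((b² + b*b) - 23) = 4 - ((b² + b²) - 23) = 4 - (2*b² - 23) = 4 - (-23 + 2*b²) = 4 + (23 - 2*b²) = 27 - 2*b²)
I(12, 5)*R(1) + 288 = -24*(27 - 2*1²) + 288 = -24*(27 - 2*1) + 288 = -24*(27 - 2) + 288 = -24*25 + 288 = -600 + 288 = -312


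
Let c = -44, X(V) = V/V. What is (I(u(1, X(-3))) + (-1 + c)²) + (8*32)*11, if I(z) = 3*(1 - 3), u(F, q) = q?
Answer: 4835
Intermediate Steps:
X(V) = 1
I(z) = -6 (I(z) = 3*(-2) = -6)
(I(u(1, X(-3))) + (-1 + c)²) + (8*32)*11 = (-6 + (-1 - 44)²) + (8*32)*11 = (-6 + (-45)²) + 256*11 = (-6 + 2025) + 2816 = 2019 + 2816 = 4835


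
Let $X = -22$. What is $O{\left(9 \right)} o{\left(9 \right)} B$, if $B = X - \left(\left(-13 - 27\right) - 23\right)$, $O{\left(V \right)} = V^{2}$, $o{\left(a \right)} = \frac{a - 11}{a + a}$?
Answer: $-369$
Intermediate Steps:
$o{\left(a \right)} = \frac{-11 + a}{2 a}$
$B = 41$ ($B = -22 - \left(\left(-13 - 27\right) - 23\right) = -22 - \left(-40 - 23\right) = -22 - -63 = -22 + 63 = 41$)
$O{\left(9 \right)} o{\left(9 \right)} B = 9^{2} \frac{-11 + 9}{2 \cdot 9} \cdot 41 = 81 \cdot \frac{1}{2} \cdot \frac{1}{9} \left(-2\right) 41 = 81 \left(- \frac{1}{9}\right) 41 = \left(-9\right) 41 = -369$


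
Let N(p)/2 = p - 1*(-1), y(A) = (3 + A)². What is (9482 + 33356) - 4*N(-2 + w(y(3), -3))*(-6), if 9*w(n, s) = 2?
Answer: 128402/3 ≈ 42801.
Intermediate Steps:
w(n, s) = 2/9 (w(n, s) = (⅑)*2 = 2/9)
N(p) = 2 + 2*p (N(p) = 2*(p - 1*(-1)) = 2*(p + 1) = 2*(1 + p) = 2 + 2*p)
(9482 + 33356) - 4*N(-2 + w(y(3), -3))*(-6) = (9482 + 33356) - 4*(2 + 2*(-2 + 2/9))*(-6) = 42838 - 4*(2 + 2*(-16/9))*(-6) = 42838 - 4*(2 - 32/9)*(-6) = 42838 - 4*(-14/9)*(-6) = 42838 + (56/9)*(-6) = 42838 - 112/3 = 128402/3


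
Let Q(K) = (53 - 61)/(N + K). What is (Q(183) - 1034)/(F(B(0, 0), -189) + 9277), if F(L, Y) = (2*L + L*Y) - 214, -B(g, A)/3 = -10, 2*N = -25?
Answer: -352610/1177473 ≈ -0.29946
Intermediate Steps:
N = -25/2 (N = (1/2)*(-25) = -25/2 ≈ -12.500)
B(g, A) = 30 (B(g, A) = -3*(-10) = 30)
F(L, Y) = -214 + 2*L + L*Y
Q(K) = -8/(-25/2 + K) (Q(K) = (53 - 61)/(-25/2 + K) = -8/(-25/2 + K))
(Q(183) - 1034)/(F(B(0, 0), -189) + 9277) = (-16/(-25 + 2*183) - 1034)/((-214 + 2*30 + 30*(-189)) + 9277) = (-16/(-25 + 366) - 1034)/((-214 + 60 - 5670) + 9277) = (-16/341 - 1034)/(-5824 + 9277) = (-16*1/341 - 1034)/3453 = (-16/341 - 1034)*(1/3453) = -352610/341*1/3453 = -352610/1177473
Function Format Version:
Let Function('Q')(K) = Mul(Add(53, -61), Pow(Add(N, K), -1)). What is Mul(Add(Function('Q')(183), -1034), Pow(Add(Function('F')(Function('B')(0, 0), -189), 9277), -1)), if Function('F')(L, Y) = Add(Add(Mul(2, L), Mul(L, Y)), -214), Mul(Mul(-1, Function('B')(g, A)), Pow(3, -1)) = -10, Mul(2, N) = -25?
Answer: Rational(-352610, 1177473) ≈ -0.29946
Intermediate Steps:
N = Rational(-25, 2) (N = Mul(Rational(1, 2), -25) = Rational(-25, 2) ≈ -12.500)
Function('B')(g, A) = 30 (Function('B')(g, A) = Mul(-3, -10) = 30)
Function('F')(L, Y) = Add(-214, Mul(2, L), Mul(L, Y))
Function('Q')(K) = Mul(-8, Pow(Add(Rational(-25, 2), K), -1)) (Function('Q')(K) = Mul(Add(53, -61), Pow(Add(Rational(-25, 2), K), -1)) = Mul(-8, Pow(Add(Rational(-25, 2), K), -1)))
Mul(Add(Function('Q')(183), -1034), Pow(Add(Function('F')(Function('B')(0, 0), -189), 9277), -1)) = Mul(Add(Mul(-16, Pow(Add(-25, Mul(2, 183)), -1)), -1034), Pow(Add(Add(-214, Mul(2, 30), Mul(30, -189)), 9277), -1)) = Mul(Add(Mul(-16, Pow(Add(-25, 366), -1)), -1034), Pow(Add(Add(-214, 60, -5670), 9277), -1)) = Mul(Add(Mul(-16, Pow(341, -1)), -1034), Pow(Add(-5824, 9277), -1)) = Mul(Add(Mul(-16, Rational(1, 341)), -1034), Pow(3453, -1)) = Mul(Add(Rational(-16, 341), -1034), Rational(1, 3453)) = Mul(Rational(-352610, 341), Rational(1, 3453)) = Rational(-352610, 1177473)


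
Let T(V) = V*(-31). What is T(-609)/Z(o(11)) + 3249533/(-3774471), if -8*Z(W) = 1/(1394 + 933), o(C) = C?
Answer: -1326543362025077/3774471 ≈ -3.5145e+8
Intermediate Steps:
Z(W) = -1/18616 (Z(W) = -1/(8*(1394 + 933)) = -⅛/2327 = -⅛*1/2327 = -1/18616)
T(V) = -31*V
T(-609)/Z(o(11)) + 3249533/(-3774471) = (-31*(-609))/(-1/18616) + 3249533/(-3774471) = 18879*(-18616) + 3249533*(-1/3774471) = -351451464 - 3249533/3774471 = -1326543362025077/3774471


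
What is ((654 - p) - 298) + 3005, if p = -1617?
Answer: 4978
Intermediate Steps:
((654 - p) - 298) + 3005 = ((654 - 1*(-1617)) - 298) + 3005 = ((654 + 1617) - 298) + 3005 = (2271 - 298) + 3005 = 1973 + 3005 = 4978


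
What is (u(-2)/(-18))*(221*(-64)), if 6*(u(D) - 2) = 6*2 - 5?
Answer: 67184/27 ≈ 2488.3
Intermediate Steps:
u(D) = 19/6 (u(D) = 2 + (6*2 - 5)/6 = 2 + (12 - 5)/6 = 2 + (⅙)*7 = 2 + 7/6 = 19/6)
(u(-2)/(-18))*(221*(-64)) = ((19/6)/(-18))*(221*(-64)) = ((19/6)*(-1/18))*(-14144) = -19/108*(-14144) = 67184/27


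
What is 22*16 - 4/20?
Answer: 1759/5 ≈ 351.80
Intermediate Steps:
22*16 - 4/20 = 352 - 4*1/20 = 352 - ⅕ = 1759/5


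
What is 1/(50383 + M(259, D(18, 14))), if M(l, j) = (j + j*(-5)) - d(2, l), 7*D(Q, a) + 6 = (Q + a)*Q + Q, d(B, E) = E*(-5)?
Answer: 1/51342 ≈ 1.9477e-5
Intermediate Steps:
d(B, E) = -5*E
D(Q, a) = -6/7 + Q/7 + Q*(Q + a)/7 (D(Q, a) = -6/7 + ((Q + a)*Q + Q)/7 = -6/7 + (Q*(Q + a) + Q)/7 = -6/7 + (Q + Q*(Q + a))/7 = -6/7 + (Q/7 + Q*(Q + a)/7) = -6/7 + Q/7 + Q*(Q + a)/7)
M(l, j) = -4*j + 5*l (M(l, j) = (j + j*(-5)) - (-5)*l = (j - 5*j) + 5*l = -4*j + 5*l)
1/(50383 + M(259, D(18, 14))) = 1/(50383 + (-4*(-6/7 + (⅐)*18 + (⅐)*18² + (⅐)*18*14) + 5*259)) = 1/(50383 + (-4*(-6/7 + 18/7 + (⅐)*324 + 36) + 1295)) = 1/(50383 + (-4*(-6/7 + 18/7 + 324/7 + 36) + 1295)) = 1/(50383 + (-4*84 + 1295)) = 1/(50383 + (-336 + 1295)) = 1/(50383 + 959) = 1/51342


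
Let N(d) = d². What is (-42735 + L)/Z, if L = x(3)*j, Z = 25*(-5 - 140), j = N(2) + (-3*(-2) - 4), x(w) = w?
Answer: 1473/125 ≈ 11.784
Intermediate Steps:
j = 6 (j = 2² + (-3*(-2) - 4) = 4 + (6 - 4) = 4 + 2 = 6)
Z = -3625 (Z = 25*(-145) = -3625)
L = 18 (L = 3*6 = 18)
(-42735 + L)/Z = (-42735 + 18)/(-3625) = -42717*(-1/3625) = 1473/125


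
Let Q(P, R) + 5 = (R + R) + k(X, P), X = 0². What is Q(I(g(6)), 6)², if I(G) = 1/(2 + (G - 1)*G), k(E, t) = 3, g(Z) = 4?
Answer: 100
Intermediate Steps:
X = 0
I(G) = 1/(2 + G*(-1 + G)) (I(G) = 1/(2 + (-1 + G)*G) = 1/(2 + G*(-1 + G)))
Q(P, R) = -2 + 2*R (Q(P, R) = -5 + ((R + R) + 3) = -5 + (2*R + 3) = -5 + (3 + 2*R) = -2 + 2*R)
Q(I(g(6)), 6)² = (-2 + 2*6)² = (-2 + 12)² = 10² = 100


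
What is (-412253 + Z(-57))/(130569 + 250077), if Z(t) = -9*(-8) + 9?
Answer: -206086/190323 ≈ -1.0828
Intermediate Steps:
Z(t) = 81 (Z(t) = 72 + 9 = 81)
(-412253 + Z(-57))/(130569 + 250077) = (-412253 + 81)/(130569 + 250077) = -412172/380646 = -412172*1/380646 = -206086/190323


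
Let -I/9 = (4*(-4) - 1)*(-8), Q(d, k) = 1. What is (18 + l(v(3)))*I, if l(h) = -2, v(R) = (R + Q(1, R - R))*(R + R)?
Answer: -19584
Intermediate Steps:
v(R) = 2*R*(1 + R) (v(R) = (R + 1)*(R + R) = (1 + R)*(2*R) = 2*R*(1 + R))
I = -1224 (I = -9*(4*(-4) - 1)*(-8) = -9*(-16 - 1)*(-8) = -(-153)*(-8) = -9*136 = -1224)
(18 + l(v(3)))*I = (18 - 2)*(-1224) = 16*(-1224) = -19584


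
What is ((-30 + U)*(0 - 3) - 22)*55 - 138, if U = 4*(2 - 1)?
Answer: 2942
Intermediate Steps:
U = 4 (U = 4*1 = 4)
((-30 + U)*(0 - 3) - 22)*55 - 138 = ((-30 + 4)*(0 - 3) - 22)*55 - 138 = (-26*(-3) - 22)*55 - 138 = (78 - 22)*55 - 138 = 56*55 - 138 = 3080 - 138 = 2942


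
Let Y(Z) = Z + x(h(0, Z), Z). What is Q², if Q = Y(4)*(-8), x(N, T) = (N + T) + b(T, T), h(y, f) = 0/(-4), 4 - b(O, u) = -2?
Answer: 12544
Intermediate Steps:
b(O, u) = 6 (b(O, u) = 4 - 1*(-2) = 4 + 2 = 6)
h(y, f) = 0 (h(y, f) = 0*(-¼) = 0)
x(N, T) = 6 + N + T (x(N, T) = (N + T) + 6 = 6 + N + T)
Y(Z) = 6 + 2*Z (Y(Z) = Z + (6 + 0 + Z) = Z + (6 + Z) = 6 + 2*Z)
Q = -112 (Q = (6 + 2*4)*(-8) = (6 + 8)*(-8) = 14*(-8) = -112)
Q² = (-112)² = 12544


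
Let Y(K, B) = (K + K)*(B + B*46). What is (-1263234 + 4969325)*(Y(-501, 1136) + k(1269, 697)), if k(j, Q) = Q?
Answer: -198268778747917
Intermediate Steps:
Y(K, B) = 94*B*K (Y(K, B) = (2*K)*(B + 46*B) = (2*K)*(47*B) = 94*B*K)
(-1263234 + 4969325)*(Y(-501, 1136) + k(1269, 697)) = (-1263234 + 4969325)*(94*1136*(-501) + 697) = 3706091*(-53498784 + 697) = 3706091*(-53498087) = -198268778747917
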